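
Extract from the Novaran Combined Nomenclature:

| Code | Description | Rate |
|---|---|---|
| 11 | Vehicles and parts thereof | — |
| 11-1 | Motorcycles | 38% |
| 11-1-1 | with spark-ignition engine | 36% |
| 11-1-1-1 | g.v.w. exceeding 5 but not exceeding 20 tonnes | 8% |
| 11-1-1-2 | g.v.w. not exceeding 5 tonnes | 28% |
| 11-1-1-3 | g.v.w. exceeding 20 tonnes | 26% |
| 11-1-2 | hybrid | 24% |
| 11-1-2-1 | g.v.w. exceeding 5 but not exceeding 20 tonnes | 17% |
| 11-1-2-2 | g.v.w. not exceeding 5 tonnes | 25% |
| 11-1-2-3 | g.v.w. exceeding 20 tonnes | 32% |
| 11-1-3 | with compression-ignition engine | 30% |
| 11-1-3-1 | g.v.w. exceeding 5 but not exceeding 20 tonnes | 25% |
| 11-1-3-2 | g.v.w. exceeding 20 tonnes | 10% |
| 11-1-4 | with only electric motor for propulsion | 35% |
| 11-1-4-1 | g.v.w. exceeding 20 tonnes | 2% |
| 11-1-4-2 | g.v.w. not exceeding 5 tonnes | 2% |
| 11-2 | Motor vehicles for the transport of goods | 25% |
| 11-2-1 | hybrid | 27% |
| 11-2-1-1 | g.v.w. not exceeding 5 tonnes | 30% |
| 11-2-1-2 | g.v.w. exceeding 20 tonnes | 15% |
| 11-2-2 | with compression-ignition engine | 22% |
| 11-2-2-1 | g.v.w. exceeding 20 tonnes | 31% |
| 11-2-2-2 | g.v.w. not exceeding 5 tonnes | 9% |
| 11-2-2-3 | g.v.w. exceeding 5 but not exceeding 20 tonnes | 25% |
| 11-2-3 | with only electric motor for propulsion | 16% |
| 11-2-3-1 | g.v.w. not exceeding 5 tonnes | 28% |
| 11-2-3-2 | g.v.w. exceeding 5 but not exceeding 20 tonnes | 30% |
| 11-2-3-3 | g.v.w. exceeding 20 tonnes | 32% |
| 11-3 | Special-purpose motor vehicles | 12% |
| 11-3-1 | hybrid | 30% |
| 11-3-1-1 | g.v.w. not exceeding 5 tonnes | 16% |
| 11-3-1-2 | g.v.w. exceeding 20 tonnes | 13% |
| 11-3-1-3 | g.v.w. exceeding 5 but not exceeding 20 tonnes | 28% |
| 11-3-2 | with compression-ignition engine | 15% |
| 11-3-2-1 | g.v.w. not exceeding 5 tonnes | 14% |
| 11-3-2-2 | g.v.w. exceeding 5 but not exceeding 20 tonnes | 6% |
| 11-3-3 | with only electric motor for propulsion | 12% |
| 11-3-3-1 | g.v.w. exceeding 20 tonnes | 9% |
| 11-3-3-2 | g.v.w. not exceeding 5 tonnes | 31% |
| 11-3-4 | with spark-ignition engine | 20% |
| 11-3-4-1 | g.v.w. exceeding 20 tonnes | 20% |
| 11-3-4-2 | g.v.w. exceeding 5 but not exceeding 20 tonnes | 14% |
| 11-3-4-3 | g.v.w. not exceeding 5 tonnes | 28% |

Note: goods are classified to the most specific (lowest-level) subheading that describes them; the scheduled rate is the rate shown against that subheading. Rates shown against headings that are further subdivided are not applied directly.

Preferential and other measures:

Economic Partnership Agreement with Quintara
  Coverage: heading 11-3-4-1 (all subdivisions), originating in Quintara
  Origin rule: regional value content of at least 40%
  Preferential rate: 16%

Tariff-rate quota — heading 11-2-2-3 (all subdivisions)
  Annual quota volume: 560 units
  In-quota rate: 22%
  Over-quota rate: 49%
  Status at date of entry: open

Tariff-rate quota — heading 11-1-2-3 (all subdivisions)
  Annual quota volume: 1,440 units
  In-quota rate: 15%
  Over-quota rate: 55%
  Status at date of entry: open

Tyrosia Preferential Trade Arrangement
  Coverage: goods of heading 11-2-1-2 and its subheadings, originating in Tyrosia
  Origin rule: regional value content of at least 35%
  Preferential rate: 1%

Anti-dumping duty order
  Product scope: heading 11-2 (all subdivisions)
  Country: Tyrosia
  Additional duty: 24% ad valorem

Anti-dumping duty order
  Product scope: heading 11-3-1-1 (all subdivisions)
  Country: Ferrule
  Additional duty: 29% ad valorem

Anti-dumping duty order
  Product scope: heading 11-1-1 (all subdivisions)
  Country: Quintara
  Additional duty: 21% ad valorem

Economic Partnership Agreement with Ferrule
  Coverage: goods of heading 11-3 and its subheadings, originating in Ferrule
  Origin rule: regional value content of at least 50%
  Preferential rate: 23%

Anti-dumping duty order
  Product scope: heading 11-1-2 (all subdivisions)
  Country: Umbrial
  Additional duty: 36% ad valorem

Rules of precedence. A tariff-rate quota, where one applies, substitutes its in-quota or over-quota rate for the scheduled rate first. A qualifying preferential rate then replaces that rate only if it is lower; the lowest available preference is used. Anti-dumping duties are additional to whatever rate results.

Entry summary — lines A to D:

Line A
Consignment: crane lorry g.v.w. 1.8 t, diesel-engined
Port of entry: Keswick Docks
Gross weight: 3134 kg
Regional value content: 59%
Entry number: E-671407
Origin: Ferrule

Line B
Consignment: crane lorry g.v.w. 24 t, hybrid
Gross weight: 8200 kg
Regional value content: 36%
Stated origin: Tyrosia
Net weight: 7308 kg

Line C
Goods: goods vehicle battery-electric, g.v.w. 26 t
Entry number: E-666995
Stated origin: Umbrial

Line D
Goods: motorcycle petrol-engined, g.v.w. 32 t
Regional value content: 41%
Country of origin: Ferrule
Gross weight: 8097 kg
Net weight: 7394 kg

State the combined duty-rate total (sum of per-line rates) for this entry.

Line A: crane lorry → 11-3; diesel-engined → 11-3-2; g.v.w. 1.8 t → 11-3-2-1. Scheduled 14%. Ferrule agreement on 11-3: RVC ≥ 50% → 23% available; preference 23% not lower than 14% → no reduction. → 14%.
Line B: crane lorry → 11-3; hybrid → 11-3-1; g.v.w. 24 t → 11-3-1-2. Scheduled 13%. Tyrosia agreement on 11-2-1-2: 11-3-1-2 not covered. → 13%.
Line C: goods vehicle → 11-2; battery-electric → 11-2-3; g.v.w. 26 t → 11-2-3-3. Scheduled 32%. No special measure applies. → 32%.
Line D: motorcycle → 11-1; petrol-engined → 11-1-1; g.v.w. 32 t → 11-1-1-3. Scheduled 26%. Ferrule agreement on 11-3: 11-1-1-3 not covered. → 26%.
Sum: 14% + 13% + 32% + 26% = 85%.

85%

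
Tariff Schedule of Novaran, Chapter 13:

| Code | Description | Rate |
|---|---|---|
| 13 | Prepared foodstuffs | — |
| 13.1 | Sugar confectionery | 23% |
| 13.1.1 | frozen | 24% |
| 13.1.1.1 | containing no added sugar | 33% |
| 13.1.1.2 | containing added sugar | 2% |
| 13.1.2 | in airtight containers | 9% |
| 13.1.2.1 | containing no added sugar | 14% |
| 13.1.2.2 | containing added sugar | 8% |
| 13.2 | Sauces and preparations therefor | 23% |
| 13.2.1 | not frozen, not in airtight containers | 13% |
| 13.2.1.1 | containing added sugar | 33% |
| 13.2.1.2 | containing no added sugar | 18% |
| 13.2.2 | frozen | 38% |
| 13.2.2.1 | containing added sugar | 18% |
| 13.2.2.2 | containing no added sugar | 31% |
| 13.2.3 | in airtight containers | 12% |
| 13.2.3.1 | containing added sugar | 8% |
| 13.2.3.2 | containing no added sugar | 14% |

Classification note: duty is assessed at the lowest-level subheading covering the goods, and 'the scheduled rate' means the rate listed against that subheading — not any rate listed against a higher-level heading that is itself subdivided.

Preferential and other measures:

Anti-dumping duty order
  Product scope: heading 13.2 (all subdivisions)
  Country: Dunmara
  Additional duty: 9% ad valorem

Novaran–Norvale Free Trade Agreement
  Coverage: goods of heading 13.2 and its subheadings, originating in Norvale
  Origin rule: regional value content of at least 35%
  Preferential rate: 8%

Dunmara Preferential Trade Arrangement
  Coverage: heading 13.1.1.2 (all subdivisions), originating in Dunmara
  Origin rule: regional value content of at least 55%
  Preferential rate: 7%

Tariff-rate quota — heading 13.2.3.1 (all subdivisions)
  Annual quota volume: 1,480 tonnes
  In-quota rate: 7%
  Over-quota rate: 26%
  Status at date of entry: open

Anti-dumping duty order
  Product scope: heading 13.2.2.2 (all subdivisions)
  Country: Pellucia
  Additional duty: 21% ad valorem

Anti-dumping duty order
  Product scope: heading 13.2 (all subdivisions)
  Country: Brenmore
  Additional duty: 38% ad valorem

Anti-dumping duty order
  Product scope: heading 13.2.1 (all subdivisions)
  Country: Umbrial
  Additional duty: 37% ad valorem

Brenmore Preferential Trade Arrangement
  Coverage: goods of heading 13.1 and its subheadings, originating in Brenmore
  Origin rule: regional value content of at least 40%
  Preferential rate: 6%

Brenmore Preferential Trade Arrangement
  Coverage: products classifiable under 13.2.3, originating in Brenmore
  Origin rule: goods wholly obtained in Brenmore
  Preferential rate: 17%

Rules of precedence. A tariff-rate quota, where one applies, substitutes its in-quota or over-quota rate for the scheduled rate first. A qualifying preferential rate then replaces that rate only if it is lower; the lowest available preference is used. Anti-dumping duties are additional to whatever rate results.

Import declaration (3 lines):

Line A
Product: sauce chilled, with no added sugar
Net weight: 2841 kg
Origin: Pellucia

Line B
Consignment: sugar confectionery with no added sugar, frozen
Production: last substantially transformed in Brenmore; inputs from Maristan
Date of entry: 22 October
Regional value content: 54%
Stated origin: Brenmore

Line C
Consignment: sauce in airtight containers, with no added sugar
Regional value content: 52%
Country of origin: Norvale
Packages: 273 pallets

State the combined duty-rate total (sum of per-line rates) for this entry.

32%

Line A: sauce → 13.2; chilled → 13.2.1; with no added sugar → 13.2.1.2. Scheduled 18%. No special measure applies. → 18%.
Line B: sugar confectionery → 13.1; frozen → 13.1.1; with no added sugar → 13.1.1.1. Scheduled 33%. Brenmore agreement on 13.1: RVC ≥ 40% → 6% available; Brenmore agreement on 13.2.3: 13.1.1.1 not covered; preferential 6%. → 6%.
Line C: sauce → 13.2; in airtight containers → 13.2.3; with no added sugar → 13.2.3.2. Scheduled 14%. Norvale agreement on 13.2: RVC ≥ 35% → 8% available; preferential 8%. → 8%.
Sum: 18% + 6% + 8% = 32%.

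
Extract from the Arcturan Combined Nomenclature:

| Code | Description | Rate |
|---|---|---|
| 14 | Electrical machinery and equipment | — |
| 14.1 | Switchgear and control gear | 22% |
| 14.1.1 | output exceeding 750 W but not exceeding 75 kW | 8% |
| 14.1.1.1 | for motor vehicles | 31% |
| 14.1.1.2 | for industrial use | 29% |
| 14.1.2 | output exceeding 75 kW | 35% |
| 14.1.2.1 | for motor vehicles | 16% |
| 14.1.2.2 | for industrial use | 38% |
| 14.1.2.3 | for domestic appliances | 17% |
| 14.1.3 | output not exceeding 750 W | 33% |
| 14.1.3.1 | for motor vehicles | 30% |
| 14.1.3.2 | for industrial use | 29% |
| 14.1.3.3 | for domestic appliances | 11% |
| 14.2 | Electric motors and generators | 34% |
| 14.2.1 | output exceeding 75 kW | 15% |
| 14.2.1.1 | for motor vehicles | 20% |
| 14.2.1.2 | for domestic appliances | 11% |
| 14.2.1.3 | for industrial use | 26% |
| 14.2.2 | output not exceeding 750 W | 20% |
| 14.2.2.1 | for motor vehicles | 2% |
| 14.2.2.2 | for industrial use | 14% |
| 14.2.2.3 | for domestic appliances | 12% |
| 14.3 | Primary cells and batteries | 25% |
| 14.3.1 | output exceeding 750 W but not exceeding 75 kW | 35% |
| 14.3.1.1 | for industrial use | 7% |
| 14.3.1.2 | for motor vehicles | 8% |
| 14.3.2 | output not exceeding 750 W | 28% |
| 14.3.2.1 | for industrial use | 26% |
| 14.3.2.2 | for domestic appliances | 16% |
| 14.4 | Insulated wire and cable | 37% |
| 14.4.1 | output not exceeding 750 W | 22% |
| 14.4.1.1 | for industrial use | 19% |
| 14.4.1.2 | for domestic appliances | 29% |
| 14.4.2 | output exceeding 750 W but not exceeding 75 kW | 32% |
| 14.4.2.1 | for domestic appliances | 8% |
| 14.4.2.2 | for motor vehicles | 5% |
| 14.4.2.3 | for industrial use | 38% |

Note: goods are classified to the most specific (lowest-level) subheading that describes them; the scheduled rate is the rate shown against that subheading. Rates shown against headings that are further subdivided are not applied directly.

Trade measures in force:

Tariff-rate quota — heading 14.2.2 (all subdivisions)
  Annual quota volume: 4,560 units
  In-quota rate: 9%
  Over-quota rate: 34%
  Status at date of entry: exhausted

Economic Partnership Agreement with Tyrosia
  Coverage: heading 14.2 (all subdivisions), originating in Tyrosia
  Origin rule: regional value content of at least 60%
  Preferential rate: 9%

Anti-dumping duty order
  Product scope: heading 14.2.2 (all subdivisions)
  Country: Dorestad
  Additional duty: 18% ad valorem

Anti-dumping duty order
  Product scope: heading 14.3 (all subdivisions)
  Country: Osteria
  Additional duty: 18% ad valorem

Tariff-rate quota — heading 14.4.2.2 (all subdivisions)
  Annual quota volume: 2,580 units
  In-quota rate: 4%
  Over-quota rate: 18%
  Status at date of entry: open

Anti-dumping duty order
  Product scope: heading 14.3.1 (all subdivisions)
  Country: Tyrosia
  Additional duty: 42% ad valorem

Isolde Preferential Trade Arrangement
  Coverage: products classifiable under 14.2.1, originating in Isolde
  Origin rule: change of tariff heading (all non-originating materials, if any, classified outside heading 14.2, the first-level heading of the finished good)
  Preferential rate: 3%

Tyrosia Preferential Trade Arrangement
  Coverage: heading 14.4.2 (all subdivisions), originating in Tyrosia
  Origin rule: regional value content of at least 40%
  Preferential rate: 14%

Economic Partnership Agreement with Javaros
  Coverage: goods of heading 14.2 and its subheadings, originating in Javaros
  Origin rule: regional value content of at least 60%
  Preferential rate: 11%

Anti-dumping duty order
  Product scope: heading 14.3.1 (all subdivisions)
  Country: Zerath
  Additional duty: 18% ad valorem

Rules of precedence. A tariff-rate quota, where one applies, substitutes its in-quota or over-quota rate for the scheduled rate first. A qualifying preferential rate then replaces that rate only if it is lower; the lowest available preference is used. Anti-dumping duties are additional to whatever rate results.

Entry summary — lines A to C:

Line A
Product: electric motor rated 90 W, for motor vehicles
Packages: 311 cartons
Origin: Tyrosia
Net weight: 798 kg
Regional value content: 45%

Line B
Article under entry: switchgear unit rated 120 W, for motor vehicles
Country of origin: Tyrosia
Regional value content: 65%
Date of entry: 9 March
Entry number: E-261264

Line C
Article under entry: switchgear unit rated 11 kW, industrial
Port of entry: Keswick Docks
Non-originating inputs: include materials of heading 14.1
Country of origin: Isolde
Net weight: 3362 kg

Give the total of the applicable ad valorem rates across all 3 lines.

Line A: electric motor → 14.2; rated 90 W → 14.2.2; for motor vehicles → 14.2.2.1. Scheduled 2%. quota on 14.2.2 exhausted → over-quota 34%; Tyrosia agreement on 14.2: RVC < 60%; Tyrosia agreement on 14.4.2: 14.2.2.1 not covered. → 34%.
Line B: switchgear unit → 14.1; rated 120 W → 14.1.3; for motor vehicles → 14.1.3.1. Scheduled 30%. Tyrosia agreement on 14.2: 14.1.3.1 not covered; Tyrosia agreement on 14.4.2: 14.1.3.1 not covered. → 30%.
Line C: switchgear unit → 14.1; rated 11 kW → 14.1.1; industrial → 14.1.1.2. Scheduled 29%. Isolde agreement on 14.2.1: 14.1.1.2 not covered. → 29%.
Sum: 34% + 30% + 29% = 93%.

93%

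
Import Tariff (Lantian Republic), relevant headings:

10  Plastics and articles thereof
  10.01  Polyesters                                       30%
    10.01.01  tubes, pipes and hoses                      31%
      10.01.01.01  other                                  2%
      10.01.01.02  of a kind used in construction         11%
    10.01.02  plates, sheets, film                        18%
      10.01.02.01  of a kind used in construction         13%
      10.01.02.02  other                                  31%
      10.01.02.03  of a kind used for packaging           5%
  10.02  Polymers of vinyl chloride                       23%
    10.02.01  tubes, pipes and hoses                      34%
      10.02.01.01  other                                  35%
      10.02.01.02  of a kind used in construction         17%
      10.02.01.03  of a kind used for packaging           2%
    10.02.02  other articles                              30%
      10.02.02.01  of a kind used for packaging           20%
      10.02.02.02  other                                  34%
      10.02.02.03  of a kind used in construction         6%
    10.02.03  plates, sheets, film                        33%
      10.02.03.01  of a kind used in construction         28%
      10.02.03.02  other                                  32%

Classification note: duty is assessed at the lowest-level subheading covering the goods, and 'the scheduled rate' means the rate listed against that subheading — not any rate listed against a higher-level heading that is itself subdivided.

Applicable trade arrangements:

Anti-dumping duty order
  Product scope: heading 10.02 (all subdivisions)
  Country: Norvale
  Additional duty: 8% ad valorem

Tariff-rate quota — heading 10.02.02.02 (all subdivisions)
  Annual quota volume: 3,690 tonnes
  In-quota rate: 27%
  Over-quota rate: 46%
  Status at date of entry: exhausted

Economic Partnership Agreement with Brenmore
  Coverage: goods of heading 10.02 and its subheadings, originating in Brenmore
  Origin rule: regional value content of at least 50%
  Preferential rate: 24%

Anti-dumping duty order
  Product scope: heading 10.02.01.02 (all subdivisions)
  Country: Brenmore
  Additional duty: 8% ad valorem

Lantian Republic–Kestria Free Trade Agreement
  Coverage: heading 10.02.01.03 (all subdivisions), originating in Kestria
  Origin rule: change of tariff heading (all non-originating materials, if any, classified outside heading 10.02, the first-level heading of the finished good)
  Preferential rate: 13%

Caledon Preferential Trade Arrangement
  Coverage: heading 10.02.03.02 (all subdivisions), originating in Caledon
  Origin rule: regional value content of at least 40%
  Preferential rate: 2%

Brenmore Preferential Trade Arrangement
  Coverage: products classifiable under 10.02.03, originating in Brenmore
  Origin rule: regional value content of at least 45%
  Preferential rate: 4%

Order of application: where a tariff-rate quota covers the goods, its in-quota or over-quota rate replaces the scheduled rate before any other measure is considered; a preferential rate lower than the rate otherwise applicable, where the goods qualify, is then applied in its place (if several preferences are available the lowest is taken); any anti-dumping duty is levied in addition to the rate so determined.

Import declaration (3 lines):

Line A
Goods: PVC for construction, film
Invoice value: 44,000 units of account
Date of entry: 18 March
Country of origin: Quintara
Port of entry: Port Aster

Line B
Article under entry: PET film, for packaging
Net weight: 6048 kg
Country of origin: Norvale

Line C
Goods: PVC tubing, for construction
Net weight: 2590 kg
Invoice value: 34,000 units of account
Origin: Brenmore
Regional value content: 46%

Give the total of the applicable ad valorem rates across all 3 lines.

58%

Line A: PVC → 10.02; film → 10.02.03; for construction → 10.02.03.01. Scheduled 28%. No special measure applies. → 28%.
Line B: PET → 10.01; film → 10.01.02; for packaging → 10.01.02.03. Scheduled 5%. No special measure applies. → 5%.
Line C: PVC → 10.02; tubing → 10.02.01; for construction → 10.02.01.02. Scheduled 17%. Brenmore agreement on 10.02: RVC < 50%; Brenmore agreement on 10.02.03: 10.02.01.02 not covered; anti-dumping (Brenmore, 10.02.01.02): +8%; total 17% + 8% = 25%. → 25%.
Sum: 28% + 5% + 25% = 58%.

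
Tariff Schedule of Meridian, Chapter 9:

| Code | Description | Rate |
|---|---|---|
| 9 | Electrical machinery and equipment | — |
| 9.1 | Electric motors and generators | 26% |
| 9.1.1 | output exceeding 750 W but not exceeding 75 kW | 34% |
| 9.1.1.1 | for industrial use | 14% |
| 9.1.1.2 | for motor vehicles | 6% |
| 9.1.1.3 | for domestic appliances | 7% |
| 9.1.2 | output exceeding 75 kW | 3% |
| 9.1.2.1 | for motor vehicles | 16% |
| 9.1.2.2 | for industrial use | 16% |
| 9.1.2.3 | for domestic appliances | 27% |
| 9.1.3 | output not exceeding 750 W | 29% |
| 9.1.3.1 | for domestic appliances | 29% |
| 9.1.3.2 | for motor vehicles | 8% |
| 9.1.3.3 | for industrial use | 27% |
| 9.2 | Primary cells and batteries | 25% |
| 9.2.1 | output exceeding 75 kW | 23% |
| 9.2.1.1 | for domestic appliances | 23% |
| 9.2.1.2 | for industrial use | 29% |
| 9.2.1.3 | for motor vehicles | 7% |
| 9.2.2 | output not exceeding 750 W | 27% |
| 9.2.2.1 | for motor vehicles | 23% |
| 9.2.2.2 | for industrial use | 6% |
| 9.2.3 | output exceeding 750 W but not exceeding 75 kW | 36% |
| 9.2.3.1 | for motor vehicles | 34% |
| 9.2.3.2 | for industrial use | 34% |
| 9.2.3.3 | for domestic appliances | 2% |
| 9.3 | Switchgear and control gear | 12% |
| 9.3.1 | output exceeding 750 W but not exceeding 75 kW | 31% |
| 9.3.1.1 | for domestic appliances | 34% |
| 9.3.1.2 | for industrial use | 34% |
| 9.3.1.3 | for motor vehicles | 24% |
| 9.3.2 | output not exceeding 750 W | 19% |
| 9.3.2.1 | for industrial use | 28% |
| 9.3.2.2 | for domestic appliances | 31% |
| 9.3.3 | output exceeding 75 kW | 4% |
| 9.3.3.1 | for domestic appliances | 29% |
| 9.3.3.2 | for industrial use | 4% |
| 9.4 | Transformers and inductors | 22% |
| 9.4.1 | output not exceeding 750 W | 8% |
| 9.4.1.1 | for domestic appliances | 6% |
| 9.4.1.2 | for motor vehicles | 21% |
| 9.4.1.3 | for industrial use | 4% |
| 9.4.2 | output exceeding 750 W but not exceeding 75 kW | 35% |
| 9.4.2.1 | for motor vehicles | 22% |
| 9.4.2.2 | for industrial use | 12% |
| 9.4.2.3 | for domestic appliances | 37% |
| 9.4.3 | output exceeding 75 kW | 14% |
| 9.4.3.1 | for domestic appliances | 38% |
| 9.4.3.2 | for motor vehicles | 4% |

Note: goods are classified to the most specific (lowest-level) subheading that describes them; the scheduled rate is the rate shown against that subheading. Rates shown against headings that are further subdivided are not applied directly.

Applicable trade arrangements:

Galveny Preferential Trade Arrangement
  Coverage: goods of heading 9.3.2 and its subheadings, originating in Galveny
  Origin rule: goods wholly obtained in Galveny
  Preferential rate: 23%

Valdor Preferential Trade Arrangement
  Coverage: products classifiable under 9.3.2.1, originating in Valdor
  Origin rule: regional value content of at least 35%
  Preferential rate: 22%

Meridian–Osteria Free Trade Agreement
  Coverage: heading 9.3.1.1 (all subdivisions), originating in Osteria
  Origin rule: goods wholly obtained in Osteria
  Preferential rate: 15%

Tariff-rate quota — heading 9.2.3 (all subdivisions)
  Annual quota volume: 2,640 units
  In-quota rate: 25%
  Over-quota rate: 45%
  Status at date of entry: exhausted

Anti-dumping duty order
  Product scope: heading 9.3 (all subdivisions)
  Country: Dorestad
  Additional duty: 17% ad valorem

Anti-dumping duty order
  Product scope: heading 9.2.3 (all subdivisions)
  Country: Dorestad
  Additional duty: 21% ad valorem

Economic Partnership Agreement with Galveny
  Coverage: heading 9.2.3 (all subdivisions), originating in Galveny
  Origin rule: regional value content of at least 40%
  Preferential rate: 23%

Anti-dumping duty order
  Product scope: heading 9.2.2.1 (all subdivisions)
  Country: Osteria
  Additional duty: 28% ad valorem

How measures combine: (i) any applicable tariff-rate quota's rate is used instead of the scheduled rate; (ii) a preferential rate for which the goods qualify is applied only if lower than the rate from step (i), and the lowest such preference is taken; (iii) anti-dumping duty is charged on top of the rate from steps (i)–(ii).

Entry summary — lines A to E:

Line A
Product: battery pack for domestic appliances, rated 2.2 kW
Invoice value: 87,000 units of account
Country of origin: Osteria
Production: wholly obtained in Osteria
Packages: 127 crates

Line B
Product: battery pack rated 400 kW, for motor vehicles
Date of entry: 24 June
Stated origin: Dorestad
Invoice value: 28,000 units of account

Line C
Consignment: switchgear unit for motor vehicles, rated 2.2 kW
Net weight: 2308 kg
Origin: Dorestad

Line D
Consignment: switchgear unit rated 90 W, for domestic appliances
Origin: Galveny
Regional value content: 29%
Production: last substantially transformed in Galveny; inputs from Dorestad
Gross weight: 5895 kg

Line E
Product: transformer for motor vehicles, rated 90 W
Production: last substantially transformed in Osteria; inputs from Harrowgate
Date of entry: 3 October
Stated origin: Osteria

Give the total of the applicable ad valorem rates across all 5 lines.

Line A: battery pack → 9.2; rated 2.2 kW → 9.2.3; for domestic appliances → 9.2.3.3. Scheduled 2%. quota on 9.2.3 exhausted → over-quota 45%; Osteria agreement on 9.3.1.1: 9.2.3.3 not covered. → 45%.
Line B: battery pack → 9.2; rated 400 kW → 9.2.1; for motor vehicles → 9.2.1.3. Scheduled 7%. No special measure applies. → 7%.
Line C: switchgear unit → 9.3; rated 2.2 kW → 9.3.1; for motor vehicles → 9.3.1.3. Scheduled 24%. anti-dumping (Dorestad, 9.3): +17%; total 24% + 17% = 41%. → 41%.
Line D: switchgear unit → 9.3; rated 90 W → 9.3.2; for domestic appliances → 9.3.2.2. Scheduled 31%. Galveny agreement on 9.3.2: not wholly obtained; Galveny agreement on 9.2.3: 9.3.2.2 not covered. → 31%.
Line E: transformer → 9.4; rated 90 W → 9.4.1; for motor vehicles → 9.4.1.2. Scheduled 21%. Osteria agreement on 9.3.1.1: 9.4.1.2 not covered. → 21%.
Sum: 45% + 7% + 41% + 31% + 21% = 145%.

145%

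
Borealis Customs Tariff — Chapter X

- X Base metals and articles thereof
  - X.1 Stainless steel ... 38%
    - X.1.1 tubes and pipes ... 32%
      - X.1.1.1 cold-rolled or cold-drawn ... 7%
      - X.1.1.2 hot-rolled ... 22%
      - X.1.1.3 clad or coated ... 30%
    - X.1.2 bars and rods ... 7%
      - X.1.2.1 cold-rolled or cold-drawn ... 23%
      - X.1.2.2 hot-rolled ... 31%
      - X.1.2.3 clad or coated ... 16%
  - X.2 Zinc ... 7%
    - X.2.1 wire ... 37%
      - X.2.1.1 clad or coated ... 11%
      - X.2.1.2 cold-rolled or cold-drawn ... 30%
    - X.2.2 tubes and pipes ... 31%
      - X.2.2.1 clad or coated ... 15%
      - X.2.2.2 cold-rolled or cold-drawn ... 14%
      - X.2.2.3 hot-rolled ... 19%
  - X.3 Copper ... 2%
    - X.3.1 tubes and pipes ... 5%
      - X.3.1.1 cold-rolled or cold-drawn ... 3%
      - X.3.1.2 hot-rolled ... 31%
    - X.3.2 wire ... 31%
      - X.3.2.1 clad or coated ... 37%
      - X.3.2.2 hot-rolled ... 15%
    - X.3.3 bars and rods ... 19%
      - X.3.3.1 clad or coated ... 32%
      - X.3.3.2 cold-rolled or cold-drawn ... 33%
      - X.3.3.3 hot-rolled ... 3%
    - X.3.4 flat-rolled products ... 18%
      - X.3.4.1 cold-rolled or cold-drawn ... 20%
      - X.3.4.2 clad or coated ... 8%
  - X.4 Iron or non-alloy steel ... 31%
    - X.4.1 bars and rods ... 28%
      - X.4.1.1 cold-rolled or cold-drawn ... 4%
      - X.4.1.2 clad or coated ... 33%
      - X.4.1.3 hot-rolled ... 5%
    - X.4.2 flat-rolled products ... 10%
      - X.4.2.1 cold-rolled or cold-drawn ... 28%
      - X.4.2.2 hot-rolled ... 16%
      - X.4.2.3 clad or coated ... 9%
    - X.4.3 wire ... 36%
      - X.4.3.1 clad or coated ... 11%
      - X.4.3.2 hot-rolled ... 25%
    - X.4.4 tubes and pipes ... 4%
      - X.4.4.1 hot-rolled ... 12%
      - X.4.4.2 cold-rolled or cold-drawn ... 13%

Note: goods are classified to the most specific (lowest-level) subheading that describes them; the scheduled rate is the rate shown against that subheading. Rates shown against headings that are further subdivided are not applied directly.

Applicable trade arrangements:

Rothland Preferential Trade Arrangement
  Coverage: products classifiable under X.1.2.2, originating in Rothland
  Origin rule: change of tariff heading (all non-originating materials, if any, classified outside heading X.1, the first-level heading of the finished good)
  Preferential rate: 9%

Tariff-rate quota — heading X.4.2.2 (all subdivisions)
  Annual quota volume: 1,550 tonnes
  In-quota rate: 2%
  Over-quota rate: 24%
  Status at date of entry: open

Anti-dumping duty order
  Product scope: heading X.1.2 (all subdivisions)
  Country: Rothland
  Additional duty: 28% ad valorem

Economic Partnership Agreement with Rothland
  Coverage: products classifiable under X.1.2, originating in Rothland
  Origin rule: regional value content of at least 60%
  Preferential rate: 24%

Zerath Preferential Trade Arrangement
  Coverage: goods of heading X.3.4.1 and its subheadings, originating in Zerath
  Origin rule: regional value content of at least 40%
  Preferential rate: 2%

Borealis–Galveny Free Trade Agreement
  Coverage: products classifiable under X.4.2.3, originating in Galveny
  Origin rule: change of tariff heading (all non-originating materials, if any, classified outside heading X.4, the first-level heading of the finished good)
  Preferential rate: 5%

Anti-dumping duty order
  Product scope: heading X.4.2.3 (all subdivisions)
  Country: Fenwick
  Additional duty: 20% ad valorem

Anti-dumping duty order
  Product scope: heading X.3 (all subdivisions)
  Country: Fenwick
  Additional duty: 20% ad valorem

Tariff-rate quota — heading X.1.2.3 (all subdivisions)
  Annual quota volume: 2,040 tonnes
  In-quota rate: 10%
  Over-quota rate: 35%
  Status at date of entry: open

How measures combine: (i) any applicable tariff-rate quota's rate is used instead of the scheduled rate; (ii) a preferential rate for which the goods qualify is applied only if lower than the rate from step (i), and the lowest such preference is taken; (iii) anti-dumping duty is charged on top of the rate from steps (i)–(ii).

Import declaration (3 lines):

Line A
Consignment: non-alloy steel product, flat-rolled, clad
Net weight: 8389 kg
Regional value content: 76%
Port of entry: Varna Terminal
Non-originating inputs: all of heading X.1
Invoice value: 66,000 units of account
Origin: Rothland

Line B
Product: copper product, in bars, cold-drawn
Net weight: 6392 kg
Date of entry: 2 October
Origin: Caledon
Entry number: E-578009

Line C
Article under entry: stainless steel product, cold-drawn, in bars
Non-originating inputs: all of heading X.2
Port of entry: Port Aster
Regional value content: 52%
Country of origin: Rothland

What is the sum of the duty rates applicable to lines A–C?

Line A: non-alloy steel → X.4; flat-rolled → X.4.2; clad → X.4.2.3. Scheduled 9%. Rothland agreement on X.1.2.2: X.4.2.3 not covered; Rothland agreement on X.1.2: X.4.2.3 not covered. → 9%.
Line B: copper → X.3; in bars → X.3.3; cold-drawn → X.3.3.2. Scheduled 33%. No special measure applies. → 33%.
Line C: stainless steel → X.1; in bars → X.1.2; cold-drawn → X.1.2.1. Scheduled 23%. Rothland agreement on X.1.2.2: X.1.2.1 not covered; Rothland agreement on X.1.2: RVC < 60%; anti-dumping (Rothland, X.1.2): +28%; total 23% + 28% = 51%. → 51%.
Sum: 9% + 33% + 51% = 93%.

93%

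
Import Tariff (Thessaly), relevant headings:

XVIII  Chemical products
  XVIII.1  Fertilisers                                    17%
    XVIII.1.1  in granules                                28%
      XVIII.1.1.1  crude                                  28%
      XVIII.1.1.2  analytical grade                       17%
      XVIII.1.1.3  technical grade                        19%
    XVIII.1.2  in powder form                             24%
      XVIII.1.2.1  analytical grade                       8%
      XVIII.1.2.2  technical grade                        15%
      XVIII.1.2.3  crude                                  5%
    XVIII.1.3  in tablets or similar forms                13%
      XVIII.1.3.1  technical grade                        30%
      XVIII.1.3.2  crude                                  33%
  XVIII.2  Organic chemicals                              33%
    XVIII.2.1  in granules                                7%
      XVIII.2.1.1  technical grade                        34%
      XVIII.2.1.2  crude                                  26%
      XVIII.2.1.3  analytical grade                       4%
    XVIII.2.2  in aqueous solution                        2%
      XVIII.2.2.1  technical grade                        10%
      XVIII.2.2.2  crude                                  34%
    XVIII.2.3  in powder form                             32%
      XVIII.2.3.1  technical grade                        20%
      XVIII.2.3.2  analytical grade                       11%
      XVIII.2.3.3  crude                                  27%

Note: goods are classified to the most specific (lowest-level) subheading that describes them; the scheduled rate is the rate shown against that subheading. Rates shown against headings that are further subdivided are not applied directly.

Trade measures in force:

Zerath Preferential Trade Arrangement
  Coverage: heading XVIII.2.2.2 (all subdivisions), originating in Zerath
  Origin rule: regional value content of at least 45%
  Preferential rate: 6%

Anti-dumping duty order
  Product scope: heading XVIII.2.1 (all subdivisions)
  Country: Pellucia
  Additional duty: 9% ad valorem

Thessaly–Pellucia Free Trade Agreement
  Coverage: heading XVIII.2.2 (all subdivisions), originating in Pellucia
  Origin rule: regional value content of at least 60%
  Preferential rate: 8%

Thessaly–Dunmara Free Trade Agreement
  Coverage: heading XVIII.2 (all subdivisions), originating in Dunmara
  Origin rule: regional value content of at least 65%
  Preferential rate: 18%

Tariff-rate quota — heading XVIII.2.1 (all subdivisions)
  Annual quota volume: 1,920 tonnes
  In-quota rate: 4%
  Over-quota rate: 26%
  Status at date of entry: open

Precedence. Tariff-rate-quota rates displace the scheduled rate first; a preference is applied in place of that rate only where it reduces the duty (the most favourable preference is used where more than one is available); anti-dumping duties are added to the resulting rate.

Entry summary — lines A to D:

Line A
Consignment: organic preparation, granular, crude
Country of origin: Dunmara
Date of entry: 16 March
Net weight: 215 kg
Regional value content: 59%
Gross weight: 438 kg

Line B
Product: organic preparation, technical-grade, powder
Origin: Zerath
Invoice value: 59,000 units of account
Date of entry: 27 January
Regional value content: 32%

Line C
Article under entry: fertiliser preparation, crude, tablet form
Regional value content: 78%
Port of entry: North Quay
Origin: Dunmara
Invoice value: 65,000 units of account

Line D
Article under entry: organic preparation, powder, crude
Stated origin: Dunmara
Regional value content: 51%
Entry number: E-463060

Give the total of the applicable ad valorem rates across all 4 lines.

84%

Line A: organic → XVIII.2; granular → XVIII.2.1; crude → XVIII.2.1.2. Scheduled 26%. quota on XVIII.2.1 open → in-quota 4%; Dunmara agreement on XVIII.2: RVC < 65%. → 4%.
Line B: organic → XVIII.2; powder → XVIII.2.3; technical-grade → XVIII.2.3.1. Scheduled 20%. Zerath agreement on XVIII.2.2.2: XVIII.2.3.1 not covered. → 20%.
Line C: fertiliser → XVIII.1; tablet form → XVIII.1.3; crude → XVIII.1.3.2. Scheduled 33%. Dunmara agreement on XVIII.2: XVIII.1.3.2 not covered. → 33%.
Line D: organic → XVIII.2; powder → XVIII.2.3; crude → XVIII.2.3.3. Scheduled 27%. Dunmara agreement on XVIII.2: RVC < 65%. → 27%.
Sum: 4% + 20% + 33% + 27% = 84%.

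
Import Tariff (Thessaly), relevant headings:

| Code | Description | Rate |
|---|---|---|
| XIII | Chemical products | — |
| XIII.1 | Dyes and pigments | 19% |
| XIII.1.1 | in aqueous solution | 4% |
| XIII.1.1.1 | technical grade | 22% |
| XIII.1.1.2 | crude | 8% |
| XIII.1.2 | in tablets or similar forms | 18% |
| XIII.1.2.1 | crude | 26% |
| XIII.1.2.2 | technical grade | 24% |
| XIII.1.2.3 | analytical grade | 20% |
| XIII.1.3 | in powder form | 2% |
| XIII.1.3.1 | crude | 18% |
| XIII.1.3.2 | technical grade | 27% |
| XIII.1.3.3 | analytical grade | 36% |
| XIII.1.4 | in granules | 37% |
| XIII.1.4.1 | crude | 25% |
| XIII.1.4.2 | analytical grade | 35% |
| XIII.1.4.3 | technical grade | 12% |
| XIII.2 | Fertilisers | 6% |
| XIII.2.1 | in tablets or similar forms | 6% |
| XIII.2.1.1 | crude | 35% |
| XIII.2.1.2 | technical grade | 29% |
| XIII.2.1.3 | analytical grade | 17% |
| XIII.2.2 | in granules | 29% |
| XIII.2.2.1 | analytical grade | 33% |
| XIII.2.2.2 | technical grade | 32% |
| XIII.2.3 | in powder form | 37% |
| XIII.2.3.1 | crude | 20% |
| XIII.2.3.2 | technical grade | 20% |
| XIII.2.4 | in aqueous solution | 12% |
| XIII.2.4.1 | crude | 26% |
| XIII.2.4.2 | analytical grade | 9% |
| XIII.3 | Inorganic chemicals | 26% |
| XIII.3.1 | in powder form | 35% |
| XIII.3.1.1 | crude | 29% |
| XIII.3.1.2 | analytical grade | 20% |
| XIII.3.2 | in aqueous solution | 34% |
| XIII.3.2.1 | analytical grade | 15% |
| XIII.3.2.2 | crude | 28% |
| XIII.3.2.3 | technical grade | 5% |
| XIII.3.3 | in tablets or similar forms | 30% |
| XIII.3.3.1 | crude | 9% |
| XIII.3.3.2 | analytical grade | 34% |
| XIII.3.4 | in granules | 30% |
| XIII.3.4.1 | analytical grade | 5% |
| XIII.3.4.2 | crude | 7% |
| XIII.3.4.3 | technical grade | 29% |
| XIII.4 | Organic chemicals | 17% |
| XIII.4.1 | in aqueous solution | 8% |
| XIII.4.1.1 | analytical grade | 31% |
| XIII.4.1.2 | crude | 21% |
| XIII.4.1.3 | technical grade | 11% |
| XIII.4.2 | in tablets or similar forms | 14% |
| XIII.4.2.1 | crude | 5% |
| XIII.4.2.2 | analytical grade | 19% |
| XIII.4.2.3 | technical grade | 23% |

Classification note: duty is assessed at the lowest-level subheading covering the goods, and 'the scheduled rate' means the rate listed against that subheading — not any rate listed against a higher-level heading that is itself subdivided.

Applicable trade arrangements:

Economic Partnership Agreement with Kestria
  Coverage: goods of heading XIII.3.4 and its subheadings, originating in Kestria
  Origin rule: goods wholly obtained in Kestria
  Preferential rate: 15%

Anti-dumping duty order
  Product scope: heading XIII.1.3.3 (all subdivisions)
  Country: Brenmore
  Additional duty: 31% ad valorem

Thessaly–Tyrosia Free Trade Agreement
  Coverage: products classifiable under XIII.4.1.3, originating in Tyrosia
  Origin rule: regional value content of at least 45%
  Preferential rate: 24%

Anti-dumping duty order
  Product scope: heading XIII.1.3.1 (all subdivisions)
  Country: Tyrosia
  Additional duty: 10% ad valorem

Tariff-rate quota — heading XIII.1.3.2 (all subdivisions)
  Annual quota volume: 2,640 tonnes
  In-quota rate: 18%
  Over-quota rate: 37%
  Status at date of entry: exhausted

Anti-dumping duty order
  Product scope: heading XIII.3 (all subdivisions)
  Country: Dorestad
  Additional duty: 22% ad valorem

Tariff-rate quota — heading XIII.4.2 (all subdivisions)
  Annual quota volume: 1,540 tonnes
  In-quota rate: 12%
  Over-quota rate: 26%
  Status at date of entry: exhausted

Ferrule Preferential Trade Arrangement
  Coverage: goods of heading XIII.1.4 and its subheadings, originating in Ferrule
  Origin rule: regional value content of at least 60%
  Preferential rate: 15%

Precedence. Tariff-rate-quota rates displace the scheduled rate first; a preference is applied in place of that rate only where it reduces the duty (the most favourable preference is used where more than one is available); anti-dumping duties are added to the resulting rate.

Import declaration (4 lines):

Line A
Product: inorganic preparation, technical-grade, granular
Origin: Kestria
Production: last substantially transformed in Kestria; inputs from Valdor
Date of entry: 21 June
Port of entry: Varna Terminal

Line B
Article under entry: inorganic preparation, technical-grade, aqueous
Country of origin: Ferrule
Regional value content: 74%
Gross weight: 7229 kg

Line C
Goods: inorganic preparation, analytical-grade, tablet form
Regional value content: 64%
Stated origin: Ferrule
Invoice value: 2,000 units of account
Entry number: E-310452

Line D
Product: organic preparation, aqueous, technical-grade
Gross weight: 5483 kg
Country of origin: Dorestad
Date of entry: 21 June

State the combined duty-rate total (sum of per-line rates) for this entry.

Line A: inorganic → XIII.3; granular → XIII.3.4; technical-grade → XIII.3.4.3. Scheduled 29%. Kestria agreement on XIII.3.4: not wholly obtained. → 29%.
Line B: inorganic → XIII.3; aqueous → XIII.3.2; technical-grade → XIII.3.2.3. Scheduled 5%. Ferrule agreement on XIII.1.4: XIII.3.2.3 not covered. → 5%.
Line C: inorganic → XIII.3; tablet form → XIII.3.3; analytical-grade → XIII.3.3.2. Scheduled 34%. Ferrule agreement on XIII.1.4: XIII.3.3.2 not covered. → 34%.
Line D: organic → XIII.4; aqueous → XIII.4.1; technical-grade → XIII.4.1.3. Scheduled 11%. No special measure applies. → 11%.
Sum: 29% + 5% + 34% + 11% = 79%.

79%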